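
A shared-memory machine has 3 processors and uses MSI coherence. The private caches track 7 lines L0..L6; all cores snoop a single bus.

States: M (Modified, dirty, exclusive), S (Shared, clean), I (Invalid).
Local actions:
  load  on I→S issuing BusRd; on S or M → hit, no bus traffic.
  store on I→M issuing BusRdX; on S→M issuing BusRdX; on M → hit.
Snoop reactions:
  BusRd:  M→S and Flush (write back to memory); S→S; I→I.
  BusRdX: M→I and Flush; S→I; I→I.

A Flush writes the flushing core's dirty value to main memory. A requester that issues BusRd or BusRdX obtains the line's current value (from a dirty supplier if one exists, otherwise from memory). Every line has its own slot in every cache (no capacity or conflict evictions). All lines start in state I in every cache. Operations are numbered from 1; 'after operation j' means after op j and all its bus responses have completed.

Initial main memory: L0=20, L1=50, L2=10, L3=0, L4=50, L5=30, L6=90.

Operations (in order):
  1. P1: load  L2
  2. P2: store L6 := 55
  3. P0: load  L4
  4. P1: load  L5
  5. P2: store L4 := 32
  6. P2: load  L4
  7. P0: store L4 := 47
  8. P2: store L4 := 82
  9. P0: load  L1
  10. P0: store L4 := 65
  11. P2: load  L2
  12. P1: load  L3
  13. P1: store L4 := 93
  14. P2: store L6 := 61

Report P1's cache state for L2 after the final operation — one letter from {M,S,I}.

step 1: P1: load  L2  ⟶  ISI  (L2)  txn=BusRd  M[L2]=10
step 2: P2: store L6 := 55  ⟶  IIM  (L6)  txn=BusRdX  M[L6]=90
step 3: P0: load  L4  ⟶  SII  (L4)  txn=BusRd  M[L4]=50
step 4: P1: load  L5  ⟶  ISI  (L5)  txn=BusRd  M[L5]=30
step 5: P2: store L4 := 32  ⟶  IIM  (L4)  txn=BusRdX  M[L4]=50
step 6: P2: load  L4  ⟶  IIM  (L4)  txn=∅  M[L4]=50
step 7: P0: store L4 := 47  ⟶  MII  (L4)  txn=BusRdX+Flush  M[L4]=32
step 8: P2: store L4 := 82  ⟶  IIM  (L4)  txn=BusRdX+Flush  M[L4]=47
step 9: P0: load  L1  ⟶  SII  (L1)  txn=BusRd  M[L1]=50
step 10: P0: store L4 := 65  ⟶  MII  (L4)  txn=BusRdX+Flush  M[L4]=82
step 11: P2: load  L2  ⟶  ISS  (L2)  txn=BusRd  M[L2]=10
step 12: P1: load  L3  ⟶  ISI  (L3)  txn=BusRd  M[L3]=0
step 13: P1: store L4 := 93  ⟶  IMI  (L4)  txn=BusRdX+Flush  M[L4]=65
step 14: P2: store L6 := 61  ⟶  IIM  (L6)  txn=∅  M[L6]=90

state = S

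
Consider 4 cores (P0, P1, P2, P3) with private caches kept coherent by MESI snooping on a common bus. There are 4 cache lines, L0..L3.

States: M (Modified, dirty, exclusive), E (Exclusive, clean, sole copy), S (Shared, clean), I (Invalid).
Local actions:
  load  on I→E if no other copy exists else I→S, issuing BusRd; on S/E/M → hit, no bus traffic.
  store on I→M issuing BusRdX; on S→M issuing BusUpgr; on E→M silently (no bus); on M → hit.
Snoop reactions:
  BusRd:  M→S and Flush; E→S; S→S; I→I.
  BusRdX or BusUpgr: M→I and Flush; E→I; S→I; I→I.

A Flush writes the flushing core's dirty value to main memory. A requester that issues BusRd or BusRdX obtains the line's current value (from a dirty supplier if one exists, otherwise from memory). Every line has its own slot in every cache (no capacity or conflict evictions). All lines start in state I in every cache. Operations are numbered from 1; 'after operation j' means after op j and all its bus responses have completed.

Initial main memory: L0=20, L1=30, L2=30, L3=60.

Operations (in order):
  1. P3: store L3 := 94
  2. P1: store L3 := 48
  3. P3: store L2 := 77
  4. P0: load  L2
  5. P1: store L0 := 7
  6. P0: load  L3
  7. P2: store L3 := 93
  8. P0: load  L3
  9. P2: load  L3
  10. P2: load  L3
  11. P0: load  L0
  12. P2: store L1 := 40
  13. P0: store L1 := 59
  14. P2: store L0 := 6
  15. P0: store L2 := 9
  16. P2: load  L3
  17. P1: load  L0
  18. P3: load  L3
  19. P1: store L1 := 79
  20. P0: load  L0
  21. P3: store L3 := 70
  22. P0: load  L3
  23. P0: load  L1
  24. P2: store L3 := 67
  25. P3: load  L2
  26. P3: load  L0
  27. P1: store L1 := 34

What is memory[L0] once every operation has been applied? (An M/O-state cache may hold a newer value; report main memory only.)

  op1 P3: store L3 := 94 → I/I/I/M on L3; bus BusRdX; mem=60
  op2 P1: store L3 := 48 → I/M/I/I on L3; bus BusRdX Flush; mem=94
  op3 P3: store L2 := 77 → I/I/I/M on L2; bus BusRdX; mem=30
  op4 P0: load  L2 → S/I/I/S on L2; bus BusRd Flush; mem=77
  op5 P1: store L0 := 7 → I/M/I/I on L0; bus BusRdX; mem=20
  op6 P0: load  L3 → S/S/I/I on L3; bus BusRd Flush; mem=48
  op7 P2: store L3 := 93 → I/I/M/I on L3; bus BusRdX; mem=48
  op8 P0: load  L3 → S/I/S/I on L3; bus BusRd Flush; mem=93
  op9 P2: load  L3 → S/I/S/I on L3; bus (none); mem=93
  op10 P2: load  L3 → S/I/S/I on L3; bus (none); mem=93
  op11 P0: load  L0 → S/S/I/I on L0; bus BusRd Flush; mem=7
  op12 P2: store L1 := 40 → I/I/M/I on L1; bus BusRdX; mem=30
  op13 P0: store L1 := 59 → M/I/I/I on L1; bus BusRdX Flush; mem=40
  op14 P2: store L0 := 6 → I/I/M/I on L0; bus BusRdX; mem=7
  op15 P0: store L2 := 9 → M/I/I/I on L2; bus BusUpgr; mem=77
  op16 P2: load  L3 → S/I/S/I on L3; bus (none); mem=93
  op17 P1: load  L0 → I/S/S/I on L0; bus BusRd Flush; mem=6
  op18 P3: load  L3 → S/I/S/S on L3; bus BusRd; mem=93
  op19 P1: store L1 := 79 → I/M/I/I on L1; bus BusRdX Flush; mem=59
  op20 P0: load  L0 → S/S/S/I on L0; bus BusRd; mem=6
  op21 P3: store L3 := 70 → I/I/I/M on L3; bus BusUpgr; mem=93
  op22 P0: load  L3 → S/I/I/S on L3; bus BusRd Flush; mem=70
  op23 P0: load  L1 → S/S/I/I on L1; bus BusRd Flush; mem=79
  op24 P2: store L3 := 67 → I/I/M/I on L3; bus BusRdX; mem=70
  op25 P3: load  L2 → S/I/I/S on L2; bus BusRd Flush; mem=9
  op26 P3: load  L0 → S/S/S/S on L0; bus BusRd; mem=6
  op27 P1: store L1 := 34 → I/M/I/I on L1; bus BusUpgr; mem=79

memory[L0] = 6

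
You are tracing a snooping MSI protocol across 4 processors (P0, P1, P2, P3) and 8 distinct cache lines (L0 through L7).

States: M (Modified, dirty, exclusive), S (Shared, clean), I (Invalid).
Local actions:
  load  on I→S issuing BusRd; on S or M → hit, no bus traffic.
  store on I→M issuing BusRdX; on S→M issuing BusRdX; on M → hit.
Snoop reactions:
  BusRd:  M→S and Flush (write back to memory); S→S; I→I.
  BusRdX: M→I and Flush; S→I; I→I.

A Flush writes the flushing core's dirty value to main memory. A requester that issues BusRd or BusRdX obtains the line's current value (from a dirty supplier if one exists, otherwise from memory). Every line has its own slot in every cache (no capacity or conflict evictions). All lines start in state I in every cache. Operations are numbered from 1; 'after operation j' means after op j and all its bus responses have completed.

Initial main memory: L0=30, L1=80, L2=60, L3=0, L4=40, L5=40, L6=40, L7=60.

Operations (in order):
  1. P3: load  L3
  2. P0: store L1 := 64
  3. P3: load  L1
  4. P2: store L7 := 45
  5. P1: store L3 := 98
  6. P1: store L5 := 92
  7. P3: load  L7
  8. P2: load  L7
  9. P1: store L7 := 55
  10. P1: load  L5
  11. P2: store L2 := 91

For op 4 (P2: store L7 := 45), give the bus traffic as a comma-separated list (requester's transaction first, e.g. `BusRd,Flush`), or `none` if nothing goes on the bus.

bus = BusRdX

step 1: P3: load  L3  ⟶  IIIS  (L3)  txn=BusRd  M[L3]=0
step 2: P0: store L1 := 64  ⟶  MIII  (L1)  txn=BusRdX  M[L1]=80
step 3: P3: load  L1  ⟶  SIIS  (L1)  txn=BusRd+Flush  M[L1]=64
step 4: P2: store L7 := 45  ⟶  IIMI  (L7)  txn=BusRdX  M[L7]=60
step 5: P1: store L3 := 98  ⟶  IMII  (L3)  txn=BusRdX  M[L3]=0
step 6: P1: store L5 := 92  ⟶  IMII  (L5)  txn=BusRdX  M[L5]=40
step 7: P3: load  L7  ⟶  IISS  (L7)  txn=BusRd+Flush  M[L7]=45
step 8: P2: load  L7  ⟶  IISS  (L7)  txn=∅  M[L7]=45
step 9: P1: store L7 := 55  ⟶  IMII  (L7)  txn=BusRdX  M[L7]=45
step 10: P1: load  L5  ⟶  IMII  (L5)  txn=∅  M[L5]=40
step 11: P2: store L2 := 91  ⟶  IIMI  (L2)  txn=BusRdX  M[L2]=60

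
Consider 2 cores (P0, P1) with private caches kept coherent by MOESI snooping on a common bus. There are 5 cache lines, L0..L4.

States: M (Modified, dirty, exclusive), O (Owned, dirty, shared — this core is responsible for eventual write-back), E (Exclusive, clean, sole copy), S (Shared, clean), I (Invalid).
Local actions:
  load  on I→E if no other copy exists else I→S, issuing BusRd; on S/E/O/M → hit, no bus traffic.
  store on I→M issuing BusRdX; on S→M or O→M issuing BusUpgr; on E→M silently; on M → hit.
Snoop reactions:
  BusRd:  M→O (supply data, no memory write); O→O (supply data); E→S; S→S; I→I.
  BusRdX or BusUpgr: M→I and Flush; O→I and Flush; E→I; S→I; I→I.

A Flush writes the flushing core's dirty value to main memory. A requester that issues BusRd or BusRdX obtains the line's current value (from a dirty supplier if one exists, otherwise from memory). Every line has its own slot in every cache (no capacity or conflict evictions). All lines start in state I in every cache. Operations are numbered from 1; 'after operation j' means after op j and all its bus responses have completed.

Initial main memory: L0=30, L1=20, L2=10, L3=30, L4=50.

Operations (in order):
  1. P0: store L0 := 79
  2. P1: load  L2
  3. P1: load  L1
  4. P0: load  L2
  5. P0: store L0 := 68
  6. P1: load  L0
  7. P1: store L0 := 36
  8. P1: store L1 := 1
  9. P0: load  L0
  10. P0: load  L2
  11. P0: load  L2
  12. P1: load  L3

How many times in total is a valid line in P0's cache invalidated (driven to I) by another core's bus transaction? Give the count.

[1] P0: store L0 := 79 | P0:M(79), P1:I | bus: BusRdX
[2] P1: load  L2 | P0:I, P1:E(10) | bus: BusRd
[3] P1: load  L1 | P0:I, P1:E(20) | bus: BusRd
[4] P0: load  L2 | P0:S(10), P1:S(10) | bus: BusRd
[5] P0: store L0 := 68 | P0:M(68), P1:I | bus: none
[6] P1: load  L0 | P0:O(68), P1:S(68) | bus: BusRd
[7] P1: store L0 := 36 | P0:I, P1:M(36) | bus: BusUpgr,Flush
[8] P1: store L1 := 1 | P0:I, P1:M(1) | bus: none
[9] P0: load  L0 | P0:S(36), P1:O(36) | bus: BusRd
[10] P0: load  L2 | P0:S(10), P1:S(10) | bus: none
[11] P0: load  L2 | P0:S(10), P1:S(10) | bus: none
[12] P1: load  L3 | P0:I, P1:E(30) | bus: BusRd

invalidations = 1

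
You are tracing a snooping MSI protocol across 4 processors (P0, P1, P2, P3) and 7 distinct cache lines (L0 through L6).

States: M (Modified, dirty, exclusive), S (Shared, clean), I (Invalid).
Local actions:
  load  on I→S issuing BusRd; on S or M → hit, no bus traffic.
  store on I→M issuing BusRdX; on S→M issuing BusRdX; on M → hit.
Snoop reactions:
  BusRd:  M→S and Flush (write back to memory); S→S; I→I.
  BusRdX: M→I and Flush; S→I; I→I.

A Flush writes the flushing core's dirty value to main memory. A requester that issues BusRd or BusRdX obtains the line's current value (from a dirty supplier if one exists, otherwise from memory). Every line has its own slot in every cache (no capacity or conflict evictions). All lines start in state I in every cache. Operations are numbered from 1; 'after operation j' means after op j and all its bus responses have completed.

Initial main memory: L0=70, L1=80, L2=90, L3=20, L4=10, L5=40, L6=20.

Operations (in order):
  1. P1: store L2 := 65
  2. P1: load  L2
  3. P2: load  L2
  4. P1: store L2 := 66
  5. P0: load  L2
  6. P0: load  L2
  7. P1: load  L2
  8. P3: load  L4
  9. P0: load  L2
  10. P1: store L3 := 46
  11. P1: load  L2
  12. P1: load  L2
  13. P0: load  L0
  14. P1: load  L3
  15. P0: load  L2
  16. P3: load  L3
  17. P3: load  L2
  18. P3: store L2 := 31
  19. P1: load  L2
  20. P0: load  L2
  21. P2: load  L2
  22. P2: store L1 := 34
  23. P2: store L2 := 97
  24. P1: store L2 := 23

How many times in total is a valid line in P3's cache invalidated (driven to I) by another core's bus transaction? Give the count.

step 1: P1: store L2 := 65  ⟶  IMII  (L2)  txn=BusRdX  M[L2]=90
step 2: P1: load  L2  ⟶  IMII  (L2)  txn=∅  M[L2]=90
step 3: P2: load  L2  ⟶  ISSI  (L2)  txn=BusRd+Flush  M[L2]=65
step 4: P1: store L2 := 66  ⟶  IMII  (L2)  txn=BusRdX  M[L2]=65
step 5: P0: load  L2  ⟶  SSII  (L2)  txn=BusRd+Flush  M[L2]=66
step 6: P0: load  L2  ⟶  SSII  (L2)  txn=∅  M[L2]=66
step 7: P1: load  L2  ⟶  SSII  (L2)  txn=∅  M[L2]=66
step 8: P3: load  L4  ⟶  IIIS  (L4)  txn=BusRd  M[L4]=10
step 9: P0: load  L2  ⟶  SSII  (L2)  txn=∅  M[L2]=66
step 10: P1: store L3 := 46  ⟶  IMII  (L3)  txn=BusRdX  M[L3]=20
step 11: P1: load  L2  ⟶  SSII  (L2)  txn=∅  M[L2]=66
step 12: P1: load  L2  ⟶  SSII  (L2)  txn=∅  M[L2]=66
step 13: P0: load  L0  ⟶  SIII  (L0)  txn=BusRd  M[L0]=70
step 14: P1: load  L3  ⟶  IMII  (L3)  txn=∅  M[L3]=20
step 15: P0: load  L2  ⟶  SSII  (L2)  txn=∅  M[L2]=66
step 16: P3: load  L3  ⟶  ISIS  (L3)  txn=BusRd+Flush  M[L3]=46
step 17: P3: load  L2  ⟶  SSIS  (L2)  txn=BusRd  M[L2]=66
step 18: P3: store L2 := 31  ⟶  IIIM  (L2)  txn=BusRdX  M[L2]=66
step 19: P1: load  L2  ⟶  ISIS  (L2)  txn=BusRd+Flush  M[L2]=31
step 20: P0: load  L2  ⟶  SSIS  (L2)  txn=BusRd  M[L2]=31
step 21: P2: load  L2  ⟶  SSSS  (L2)  txn=BusRd  M[L2]=31
step 22: P2: store L1 := 34  ⟶  IIMI  (L1)  txn=BusRdX  M[L1]=80
step 23: P2: store L2 := 97  ⟶  IIMI  (L2)  txn=BusRdX  M[L2]=31
step 24: P1: store L2 := 23  ⟶  IMII  (L2)  txn=BusRdX+Flush  M[L2]=97

invalidations = 1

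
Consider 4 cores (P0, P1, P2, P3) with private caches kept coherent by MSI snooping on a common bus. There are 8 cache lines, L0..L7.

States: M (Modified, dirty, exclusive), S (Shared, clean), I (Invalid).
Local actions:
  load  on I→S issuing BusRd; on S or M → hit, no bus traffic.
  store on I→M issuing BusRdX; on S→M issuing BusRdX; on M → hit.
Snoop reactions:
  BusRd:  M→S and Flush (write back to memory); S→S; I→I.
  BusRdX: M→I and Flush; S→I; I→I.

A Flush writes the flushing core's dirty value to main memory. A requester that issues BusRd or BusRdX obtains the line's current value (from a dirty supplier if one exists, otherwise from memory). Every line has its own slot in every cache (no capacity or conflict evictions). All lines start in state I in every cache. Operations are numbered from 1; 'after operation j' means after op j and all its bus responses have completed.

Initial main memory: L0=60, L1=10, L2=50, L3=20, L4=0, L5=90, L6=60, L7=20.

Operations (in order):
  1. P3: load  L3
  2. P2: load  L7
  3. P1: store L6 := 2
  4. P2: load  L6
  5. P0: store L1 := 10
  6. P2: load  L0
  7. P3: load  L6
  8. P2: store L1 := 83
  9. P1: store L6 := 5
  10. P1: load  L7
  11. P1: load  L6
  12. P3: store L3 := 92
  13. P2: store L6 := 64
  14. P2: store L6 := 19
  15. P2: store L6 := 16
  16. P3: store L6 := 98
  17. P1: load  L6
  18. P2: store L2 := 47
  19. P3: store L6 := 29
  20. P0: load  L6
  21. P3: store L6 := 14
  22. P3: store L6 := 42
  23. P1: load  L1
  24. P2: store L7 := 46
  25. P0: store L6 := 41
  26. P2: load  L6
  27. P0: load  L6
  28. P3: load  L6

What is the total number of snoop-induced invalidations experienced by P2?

invalidations = 2

step 1: P3: load  L3  ⟶  IIIS  (L3)  txn=BusRd  M[L3]=20
step 2: P2: load  L7  ⟶  IISI  (L7)  txn=BusRd  M[L7]=20
step 3: P1: store L6 := 2  ⟶  IMII  (L6)  txn=BusRdX  M[L6]=60
step 4: P2: load  L6  ⟶  ISSI  (L6)  txn=BusRd+Flush  M[L6]=2
step 5: P0: store L1 := 10  ⟶  MIII  (L1)  txn=BusRdX  M[L1]=10
step 6: P2: load  L0  ⟶  IISI  (L0)  txn=BusRd  M[L0]=60
step 7: P3: load  L6  ⟶  ISSS  (L6)  txn=BusRd  M[L6]=2
step 8: P2: store L1 := 83  ⟶  IIMI  (L1)  txn=BusRdX+Flush  M[L1]=10
step 9: P1: store L6 := 5  ⟶  IMII  (L6)  txn=BusRdX  M[L6]=2
step 10: P1: load  L7  ⟶  ISSI  (L7)  txn=BusRd  M[L7]=20
step 11: P1: load  L6  ⟶  IMII  (L6)  txn=∅  M[L6]=2
step 12: P3: store L3 := 92  ⟶  IIIM  (L3)  txn=BusRdX  M[L3]=20
step 13: P2: store L6 := 64  ⟶  IIMI  (L6)  txn=BusRdX+Flush  M[L6]=5
step 14: P2: store L6 := 19  ⟶  IIMI  (L6)  txn=∅  M[L6]=5
step 15: P2: store L6 := 16  ⟶  IIMI  (L6)  txn=∅  M[L6]=5
step 16: P3: store L6 := 98  ⟶  IIIM  (L6)  txn=BusRdX+Flush  M[L6]=16
step 17: P1: load  L6  ⟶  ISIS  (L6)  txn=BusRd+Flush  M[L6]=98
step 18: P2: store L2 := 47  ⟶  IIMI  (L2)  txn=BusRdX  M[L2]=50
step 19: P3: store L6 := 29  ⟶  IIIM  (L6)  txn=BusRdX  M[L6]=98
step 20: P0: load  L6  ⟶  SIIS  (L6)  txn=BusRd+Flush  M[L6]=29
step 21: P3: store L6 := 14  ⟶  IIIM  (L6)  txn=BusRdX  M[L6]=29
step 22: P3: store L6 := 42  ⟶  IIIM  (L6)  txn=∅  M[L6]=29
step 23: P1: load  L1  ⟶  ISSI  (L1)  txn=BusRd+Flush  M[L1]=83
step 24: P2: store L7 := 46  ⟶  IIMI  (L7)  txn=BusRdX  M[L7]=20
step 25: P0: store L6 := 41  ⟶  MIII  (L6)  txn=BusRdX+Flush  M[L6]=42
step 26: P2: load  L6  ⟶  SISI  (L6)  txn=BusRd+Flush  M[L6]=41
step 27: P0: load  L6  ⟶  SISI  (L6)  txn=∅  M[L6]=41
step 28: P3: load  L6  ⟶  SISS  (L6)  txn=BusRd  M[L6]=41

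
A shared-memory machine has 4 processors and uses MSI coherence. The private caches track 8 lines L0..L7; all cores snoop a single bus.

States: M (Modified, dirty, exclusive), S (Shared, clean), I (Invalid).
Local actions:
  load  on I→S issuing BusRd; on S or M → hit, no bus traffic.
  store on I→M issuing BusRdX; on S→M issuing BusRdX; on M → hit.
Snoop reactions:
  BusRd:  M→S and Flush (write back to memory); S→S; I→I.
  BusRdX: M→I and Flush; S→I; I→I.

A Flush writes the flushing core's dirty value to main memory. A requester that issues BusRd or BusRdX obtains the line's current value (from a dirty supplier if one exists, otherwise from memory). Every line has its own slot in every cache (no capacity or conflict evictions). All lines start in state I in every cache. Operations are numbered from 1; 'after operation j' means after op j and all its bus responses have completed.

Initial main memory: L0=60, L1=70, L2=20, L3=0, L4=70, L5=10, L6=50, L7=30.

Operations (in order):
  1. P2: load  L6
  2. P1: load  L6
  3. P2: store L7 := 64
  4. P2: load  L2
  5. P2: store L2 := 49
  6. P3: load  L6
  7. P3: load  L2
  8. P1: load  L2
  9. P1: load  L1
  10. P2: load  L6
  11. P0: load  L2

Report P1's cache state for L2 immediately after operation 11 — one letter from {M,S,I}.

step 1: P2: load  L6  ⟶  IISI  (L6)  txn=BusRd  M[L6]=50
step 2: P1: load  L6  ⟶  ISSI  (L6)  txn=BusRd  M[L6]=50
step 3: P2: store L7 := 64  ⟶  IIMI  (L7)  txn=BusRdX  M[L7]=30
step 4: P2: load  L2  ⟶  IISI  (L2)  txn=BusRd  M[L2]=20
step 5: P2: store L2 := 49  ⟶  IIMI  (L2)  txn=BusRdX  M[L2]=20
step 6: P3: load  L6  ⟶  ISSS  (L6)  txn=BusRd  M[L6]=50
step 7: P3: load  L2  ⟶  IISS  (L2)  txn=BusRd+Flush  M[L2]=49
step 8: P1: load  L2  ⟶  ISSS  (L2)  txn=BusRd  M[L2]=49
step 9: P1: load  L1  ⟶  ISII  (L1)  txn=BusRd  M[L1]=70
step 10: P2: load  L6  ⟶  ISSS  (L6)  txn=∅  M[L6]=50
step 11: P0: load  L2  ⟶  SSSS  (L2)  txn=BusRd  M[L2]=49

state = S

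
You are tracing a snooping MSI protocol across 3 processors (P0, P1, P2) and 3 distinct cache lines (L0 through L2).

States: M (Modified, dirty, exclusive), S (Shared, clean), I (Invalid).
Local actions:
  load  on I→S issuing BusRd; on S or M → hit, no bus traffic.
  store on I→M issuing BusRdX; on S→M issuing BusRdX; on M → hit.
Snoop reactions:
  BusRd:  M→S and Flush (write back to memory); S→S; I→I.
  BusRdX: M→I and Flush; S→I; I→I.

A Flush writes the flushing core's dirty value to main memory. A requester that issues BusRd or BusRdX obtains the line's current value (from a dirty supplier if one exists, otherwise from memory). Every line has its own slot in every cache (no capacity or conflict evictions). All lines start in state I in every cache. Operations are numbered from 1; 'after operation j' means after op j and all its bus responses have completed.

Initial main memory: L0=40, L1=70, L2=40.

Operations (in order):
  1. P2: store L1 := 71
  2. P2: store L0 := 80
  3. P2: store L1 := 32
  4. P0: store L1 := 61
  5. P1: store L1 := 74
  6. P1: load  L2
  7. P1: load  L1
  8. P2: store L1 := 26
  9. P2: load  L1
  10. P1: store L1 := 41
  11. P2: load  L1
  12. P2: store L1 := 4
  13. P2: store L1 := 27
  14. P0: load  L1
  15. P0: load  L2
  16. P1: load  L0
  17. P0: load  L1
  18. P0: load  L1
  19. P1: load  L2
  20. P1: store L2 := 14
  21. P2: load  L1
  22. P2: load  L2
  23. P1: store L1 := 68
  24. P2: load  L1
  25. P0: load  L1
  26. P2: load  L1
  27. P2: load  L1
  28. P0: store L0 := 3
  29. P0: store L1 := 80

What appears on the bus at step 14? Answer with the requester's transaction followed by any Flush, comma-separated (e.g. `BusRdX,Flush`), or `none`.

bus = BusRd,Flush

[1] P2: store L1 := 71 | P0:I, P1:I, P2:M(71) | bus: BusRdX
[2] P2: store L0 := 80 | P0:I, P1:I, P2:M(80) | bus: BusRdX
[3] P2: store L1 := 32 | P0:I, P1:I, P2:M(32) | bus: none
[4] P0: store L1 := 61 | P0:M(61), P1:I, P2:I | bus: BusRdX,Flush
[5] P1: store L1 := 74 | P0:I, P1:M(74), P2:I | bus: BusRdX,Flush
[6] P1: load  L2 | P0:I, P1:S(40), P2:I | bus: BusRd
[7] P1: load  L1 | P0:I, P1:M(74), P2:I | bus: none
[8] P2: store L1 := 26 | P0:I, P1:I, P2:M(26) | bus: BusRdX,Flush
[9] P2: load  L1 | P0:I, P1:I, P2:M(26) | bus: none
[10] P1: store L1 := 41 | P0:I, P1:M(41), P2:I | bus: BusRdX,Flush
[11] P2: load  L1 | P0:I, P1:S(41), P2:S(41) | bus: BusRd,Flush
[12] P2: store L1 := 4 | P0:I, P1:I, P2:M(4) | bus: BusRdX
[13] P2: store L1 := 27 | P0:I, P1:I, P2:M(27) | bus: none
[14] P0: load  L1 | P0:S(27), P1:I, P2:S(27) | bus: BusRd,Flush
[15] P0: load  L2 | P0:S(40), P1:S(40), P2:I | bus: BusRd
[16] P1: load  L0 | P0:I, P1:S(80), P2:S(80) | bus: BusRd,Flush
[17] P0: load  L1 | P0:S(27), P1:I, P2:S(27) | bus: none
[18] P0: load  L1 | P0:S(27), P1:I, P2:S(27) | bus: none
[19] P1: load  L2 | P0:S(40), P1:S(40), P2:I | bus: none
[20] P1: store L2 := 14 | P0:I, P1:M(14), P2:I | bus: BusRdX
[21] P2: load  L1 | P0:S(27), P1:I, P2:S(27) | bus: none
[22] P2: load  L2 | P0:I, P1:S(14), P2:S(14) | bus: BusRd,Flush
[23] P1: store L1 := 68 | P0:I, P1:M(68), P2:I | bus: BusRdX
[24] P2: load  L1 | P0:I, P1:S(68), P2:S(68) | bus: BusRd,Flush
[25] P0: load  L1 | P0:S(68), P1:S(68), P2:S(68) | bus: BusRd
[26] P2: load  L1 | P0:S(68), P1:S(68), P2:S(68) | bus: none
[27] P2: load  L1 | P0:S(68), P1:S(68), P2:S(68) | bus: none
[28] P0: store L0 := 3 | P0:M(3), P1:I, P2:I | bus: BusRdX
[29] P0: store L1 := 80 | P0:M(80), P1:I, P2:I | bus: BusRdX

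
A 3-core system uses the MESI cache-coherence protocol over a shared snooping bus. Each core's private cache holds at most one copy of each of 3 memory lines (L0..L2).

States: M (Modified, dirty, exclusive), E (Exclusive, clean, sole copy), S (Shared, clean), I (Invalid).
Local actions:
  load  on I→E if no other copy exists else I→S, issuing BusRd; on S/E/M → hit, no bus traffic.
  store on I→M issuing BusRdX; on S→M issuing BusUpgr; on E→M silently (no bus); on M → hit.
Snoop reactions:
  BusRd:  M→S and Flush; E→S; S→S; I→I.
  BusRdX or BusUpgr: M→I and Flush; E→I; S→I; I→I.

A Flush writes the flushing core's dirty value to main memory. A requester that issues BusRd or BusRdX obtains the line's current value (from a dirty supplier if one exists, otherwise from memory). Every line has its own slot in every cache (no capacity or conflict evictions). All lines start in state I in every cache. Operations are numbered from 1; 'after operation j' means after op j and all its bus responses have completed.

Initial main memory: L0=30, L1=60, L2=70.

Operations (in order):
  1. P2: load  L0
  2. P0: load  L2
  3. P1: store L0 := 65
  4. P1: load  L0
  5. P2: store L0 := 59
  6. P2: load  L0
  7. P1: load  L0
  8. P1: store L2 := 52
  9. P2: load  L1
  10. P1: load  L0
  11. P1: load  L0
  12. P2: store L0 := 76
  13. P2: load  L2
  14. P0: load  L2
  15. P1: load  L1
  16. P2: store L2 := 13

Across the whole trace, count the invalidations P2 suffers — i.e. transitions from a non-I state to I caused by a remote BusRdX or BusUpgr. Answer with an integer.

[1] P2: load  L0 | P0:I, P1:I, P2:E(30) | bus: BusRd
[2] P0: load  L2 | P0:E(70), P1:I, P2:I | bus: BusRd
[3] P1: store L0 := 65 | P0:I, P1:M(65), P2:I | bus: BusRdX
[4] P1: load  L0 | P0:I, P1:M(65), P2:I | bus: none
[5] P2: store L0 := 59 | P0:I, P1:I, P2:M(59) | bus: BusRdX,Flush
[6] P2: load  L0 | P0:I, P1:I, P2:M(59) | bus: none
[7] P1: load  L0 | P0:I, P1:S(59), P2:S(59) | bus: BusRd,Flush
[8] P1: store L2 := 52 | P0:I, P1:M(52), P2:I | bus: BusRdX
[9] P2: load  L1 | P0:I, P1:I, P2:E(60) | bus: BusRd
[10] P1: load  L0 | P0:I, P1:S(59), P2:S(59) | bus: none
[11] P1: load  L0 | P0:I, P1:S(59), P2:S(59) | bus: none
[12] P2: store L0 := 76 | P0:I, P1:I, P2:M(76) | bus: BusUpgr
[13] P2: load  L2 | P0:I, P1:S(52), P2:S(52) | bus: BusRd,Flush
[14] P0: load  L2 | P0:S(52), P1:S(52), P2:S(52) | bus: BusRd
[15] P1: load  L1 | P0:I, P1:S(60), P2:S(60) | bus: BusRd
[16] P2: store L2 := 13 | P0:I, P1:I, P2:M(13) | bus: BusUpgr

invalidations = 1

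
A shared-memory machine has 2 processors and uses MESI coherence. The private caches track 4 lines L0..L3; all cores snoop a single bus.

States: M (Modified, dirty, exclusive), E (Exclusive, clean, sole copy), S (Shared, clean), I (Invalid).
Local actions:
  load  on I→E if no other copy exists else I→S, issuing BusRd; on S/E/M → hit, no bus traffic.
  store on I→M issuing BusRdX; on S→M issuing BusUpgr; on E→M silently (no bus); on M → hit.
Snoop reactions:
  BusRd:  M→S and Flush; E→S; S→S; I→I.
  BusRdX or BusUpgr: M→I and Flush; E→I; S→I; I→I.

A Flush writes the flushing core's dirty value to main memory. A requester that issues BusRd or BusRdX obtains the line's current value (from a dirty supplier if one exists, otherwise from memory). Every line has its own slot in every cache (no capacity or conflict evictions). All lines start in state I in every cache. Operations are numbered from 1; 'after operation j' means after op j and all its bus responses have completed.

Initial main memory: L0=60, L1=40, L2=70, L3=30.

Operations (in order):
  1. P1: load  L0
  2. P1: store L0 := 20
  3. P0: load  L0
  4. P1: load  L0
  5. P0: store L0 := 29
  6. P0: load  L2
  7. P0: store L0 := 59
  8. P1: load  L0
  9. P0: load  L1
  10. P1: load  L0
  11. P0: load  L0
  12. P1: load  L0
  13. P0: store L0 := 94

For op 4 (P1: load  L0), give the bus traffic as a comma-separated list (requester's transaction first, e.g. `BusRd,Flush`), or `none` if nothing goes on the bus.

bus = none

step 1: P1: load  L0  ⟶  IE  (L0)  txn=BusRd  M[L0]=60
step 2: P1: store L0 := 20  ⟶  IM  (L0)  txn=∅  M[L0]=60
step 3: P0: load  L0  ⟶  SS  (L0)  txn=BusRd+Flush  M[L0]=20
step 4: P1: load  L0  ⟶  SS  (L0)  txn=∅  M[L0]=20
step 5: P0: store L0 := 29  ⟶  MI  (L0)  txn=BusUpgr  M[L0]=20
step 6: P0: load  L2  ⟶  EI  (L2)  txn=BusRd  M[L2]=70
step 7: P0: store L0 := 59  ⟶  MI  (L0)  txn=∅  M[L0]=20
step 8: P1: load  L0  ⟶  SS  (L0)  txn=BusRd+Flush  M[L0]=59
step 9: P0: load  L1  ⟶  EI  (L1)  txn=BusRd  M[L1]=40
step 10: P1: load  L0  ⟶  SS  (L0)  txn=∅  M[L0]=59
step 11: P0: load  L0  ⟶  SS  (L0)  txn=∅  M[L0]=59
step 12: P1: load  L0  ⟶  SS  (L0)  txn=∅  M[L0]=59
step 13: P0: store L0 := 94  ⟶  MI  (L0)  txn=BusUpgr  M[L0]=59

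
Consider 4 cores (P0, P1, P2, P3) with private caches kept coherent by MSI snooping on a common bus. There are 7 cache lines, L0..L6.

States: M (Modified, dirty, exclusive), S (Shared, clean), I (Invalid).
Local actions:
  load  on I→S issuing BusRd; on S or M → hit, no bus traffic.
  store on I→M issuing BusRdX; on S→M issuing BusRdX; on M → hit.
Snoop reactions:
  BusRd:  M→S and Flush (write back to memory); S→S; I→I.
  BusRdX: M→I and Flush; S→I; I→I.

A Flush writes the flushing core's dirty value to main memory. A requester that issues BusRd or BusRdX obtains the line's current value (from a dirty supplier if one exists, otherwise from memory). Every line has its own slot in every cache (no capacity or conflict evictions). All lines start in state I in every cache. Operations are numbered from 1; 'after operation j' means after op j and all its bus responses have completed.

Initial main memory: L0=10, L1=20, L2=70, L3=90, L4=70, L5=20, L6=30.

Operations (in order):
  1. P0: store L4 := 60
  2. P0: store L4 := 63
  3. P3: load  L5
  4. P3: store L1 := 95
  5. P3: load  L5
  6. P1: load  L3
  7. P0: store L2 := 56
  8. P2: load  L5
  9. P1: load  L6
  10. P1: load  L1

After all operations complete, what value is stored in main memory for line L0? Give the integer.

1. P0: store L4 := 60  bus=[BusRdX]  L4: P0=M P1=I P2=I P3=I  mem[L4]=70
2. P0: store L4 := 63  bus=[-]  L4: P0=M P1=I P2=I P3=I  mem[L4]=70
3. P3: load  L5  bus=[BusRd]  L5: P0=I P1=I P2=I P3=S  mem[L5]=20
4. P3: store L1 := 95  bus=[BusRdX]  L1: P0=I P1=I P2=I P3=M  mem[L1]=20
5. P3: load  L5  bus=[-]  L5: P0=I P1=I P2=I P3=S  mem[L5]=20
6. P1: load  L3  bus=[BusRd]  L3: P0=I P1=S P2=I P3=I  mem[L3]=90
7. P0: store L2 := 56  bus=[BusRdX]  L2: P0=M P1=I P2=I P3=I  mem[L2]=70
8. P2: load  L5  bus=[BusRd]  L5: P0=I P1=I P2=S P3=S  mem[L5]=20
9. P1: load  L6  bus=[BusRd]  L6: P0=I P1=S P2=I P3=I  mem[L6]=30
10. P1: load  L1  bus=[BusRd,Flush]  L1: P0=I P1=S P2=I P3=S  mem[L1]=95

memory[L0] = 10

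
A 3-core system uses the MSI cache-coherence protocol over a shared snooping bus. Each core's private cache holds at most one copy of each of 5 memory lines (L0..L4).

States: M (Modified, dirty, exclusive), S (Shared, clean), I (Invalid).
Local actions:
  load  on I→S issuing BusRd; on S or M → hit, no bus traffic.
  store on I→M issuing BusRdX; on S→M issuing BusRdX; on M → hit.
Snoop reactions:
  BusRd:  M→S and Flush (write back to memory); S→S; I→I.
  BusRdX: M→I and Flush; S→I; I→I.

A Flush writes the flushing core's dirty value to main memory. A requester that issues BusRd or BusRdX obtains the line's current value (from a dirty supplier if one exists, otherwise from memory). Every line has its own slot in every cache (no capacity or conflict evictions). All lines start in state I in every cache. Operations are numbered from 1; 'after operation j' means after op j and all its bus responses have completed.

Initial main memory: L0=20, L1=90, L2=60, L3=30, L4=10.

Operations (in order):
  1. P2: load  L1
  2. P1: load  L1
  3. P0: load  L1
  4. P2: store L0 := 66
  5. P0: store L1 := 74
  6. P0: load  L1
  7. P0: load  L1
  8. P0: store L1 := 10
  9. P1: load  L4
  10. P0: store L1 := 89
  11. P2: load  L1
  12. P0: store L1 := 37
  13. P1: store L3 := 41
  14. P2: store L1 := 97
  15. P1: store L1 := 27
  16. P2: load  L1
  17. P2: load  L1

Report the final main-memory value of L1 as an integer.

step 1: P2: load  L1  ⟶  IIS  (L1)  txn=BusRd  M[L1]=90
step 2: P1: load  L1  ⟶  ISS  (L1)  txn=BusRd  M[L1]=90
step 3: P0: load  L1  ⟶  SSS  (L1)  txn=BusRd  M[L1]=90
step 4: P2: store L0 := 66  ⟶  IIM  (L0)  txn=BusRdX  M[L0]=20
step 5: P0: store L1 := 74  ⟶  MII  (L1)  txn=BusRdX  M[L1]=90
step 6: P0: load  L1  ⟶  MII  (L1)  txn=∅  M[L1]=90
step 7: P0: load  L1  ⟶  MII  (L1)  txn=∅  M[L1]=90
step 8: P0: store L1 := 10  ⟶  MII  (L1)  txn=∅  M[L1]=90
step 9: P1: load  L4  ⟶  ISI  (L4)  txn=BusRd  M[L4]=10
step 10: P0: store L1 := 89  ⟶  MII  (L1)  txn=∅  M[L1]=90
step 11: P2: load  L1  ⟶  SIS  (L1)  txn=BusRd+Flush  M[L1]=89
step 12: P0: store L1 := 37  ⟶  MII  (L1)  txn=BusRdX  M[L1]=89
step 13: P1: store L3 := 41  ⟶  IMI  (L3)  txn=BusRdX  M[L3]=30
step 14: P2: store L1 := 97  ⟶  IIM  (L1)  txn=BusRdX+Flush  M[L1]=37
step 15: P1: store L1 := 27  ⟶  IMI  (L1)  txn=BusRdX+Flush  M[L1]=97
step 16: P2: load  L1  ⟶  ISS  (L1)  txn=BusRd+Flush  M[L1]=27
step 17: P2: load  L1  ⟶  ISS  (L1)  txn=∅  M[L1]=27

memory[L1] = 27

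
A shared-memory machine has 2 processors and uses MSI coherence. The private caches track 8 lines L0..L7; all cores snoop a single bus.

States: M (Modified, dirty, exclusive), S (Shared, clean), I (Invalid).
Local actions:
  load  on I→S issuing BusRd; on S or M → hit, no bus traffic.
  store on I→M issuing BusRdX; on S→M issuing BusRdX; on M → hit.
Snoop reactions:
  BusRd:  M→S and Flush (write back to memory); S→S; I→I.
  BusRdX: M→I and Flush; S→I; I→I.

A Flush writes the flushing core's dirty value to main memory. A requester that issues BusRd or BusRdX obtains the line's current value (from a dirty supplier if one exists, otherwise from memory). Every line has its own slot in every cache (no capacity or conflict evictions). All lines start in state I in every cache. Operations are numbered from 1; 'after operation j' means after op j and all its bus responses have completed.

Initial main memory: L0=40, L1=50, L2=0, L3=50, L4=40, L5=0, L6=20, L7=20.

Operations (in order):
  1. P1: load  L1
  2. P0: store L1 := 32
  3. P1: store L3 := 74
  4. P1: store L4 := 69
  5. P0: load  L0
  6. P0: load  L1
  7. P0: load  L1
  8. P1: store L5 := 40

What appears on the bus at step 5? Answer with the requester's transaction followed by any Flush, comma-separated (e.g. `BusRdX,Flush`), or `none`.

bus = BusRd

[1] P1: load  L1 | P0:I, P1:S(50) | bus: BusRd
[2] P0: store L1 := 32 | P0:M(32), P1:I | bus: BusRdX
[3] P1: store L3 := 74 | P0:I, P1:M(74) | bus: BusRdX
[4] P1: store L4 := 69 | P0:I, P1:M(69) | bus: BusRdX
[5] P0: load  L0 | P0:S(40), P1:I | bus: BusRd
[6] P0: load  L1 | P0:M(32), P1:I | bus: none
[7] P0: load  L1 | P0:M(32), P1:I | bus: none
[8] P1: store L5 := 40 | P0:I, P1:M(40) | bus: BusRdX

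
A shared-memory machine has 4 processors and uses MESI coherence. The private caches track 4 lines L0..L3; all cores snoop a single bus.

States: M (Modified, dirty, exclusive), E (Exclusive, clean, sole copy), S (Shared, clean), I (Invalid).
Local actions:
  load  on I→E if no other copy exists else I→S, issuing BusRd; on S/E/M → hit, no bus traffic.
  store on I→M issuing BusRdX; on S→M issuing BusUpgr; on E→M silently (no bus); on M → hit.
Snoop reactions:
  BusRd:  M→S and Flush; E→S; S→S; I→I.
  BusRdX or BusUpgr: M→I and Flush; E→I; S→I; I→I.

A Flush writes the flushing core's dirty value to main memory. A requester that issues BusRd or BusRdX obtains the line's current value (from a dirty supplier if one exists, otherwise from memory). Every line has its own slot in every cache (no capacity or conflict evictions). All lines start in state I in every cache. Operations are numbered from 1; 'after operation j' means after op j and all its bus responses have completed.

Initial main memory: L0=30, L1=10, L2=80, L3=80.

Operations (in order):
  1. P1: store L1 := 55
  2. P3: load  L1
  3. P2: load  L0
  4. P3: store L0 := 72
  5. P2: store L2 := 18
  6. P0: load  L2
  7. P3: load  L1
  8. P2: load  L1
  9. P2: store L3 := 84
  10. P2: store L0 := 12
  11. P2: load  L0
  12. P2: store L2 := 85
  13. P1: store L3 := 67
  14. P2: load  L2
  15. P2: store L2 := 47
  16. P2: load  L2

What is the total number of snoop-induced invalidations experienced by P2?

invalidations = 2

  op1 P1: store L1 := 55 → I/M/I/I on L1; bus BusRdX; mem=10
  op2 P3: load  L1 → I/S/I/S on L1; bus BusRd Flush; mem=55
  op3 P2: load  L0 → I/I/E/I on L0; bus BusRd; mem=30
  op4 P3: store L0 := 72 → I/I/I/M on L0; bus BusRdX; mem=30
  op5 P2: store L2 := 18 → I/I/M/I on L2; bus BusRdX; mem=80
  op6 P0: load  L2 → S/I/S/I on L2; bus BusRd Flush; mem=18
  op7 P3: load  L1 → I/S/I/S on L1; bus (none); mem=55
  op8 P2: load  L1 → I/S/S/S on L1; bus BusRd; mem=55
  op9 P2: store L3 := 84 → I/I/M/I on L3; bus BusRdX; mem=80
  op10 P2: store L0 := 12 → I/I/M/I on L0; bus BusRdX Flush; mem=72
  op11 P2: load  L0 → I/I/M/I on L0; bus (none); mem=72
  op12 P2: store L2 := 85 → I/I/M/I on L2; bus BusUpgr; mem=18
  op13 P1: store L3 := 67 → I/M/I/I on L3; bus BusRdX Flush; mem=84
  op14 P2: load  L2 → I/I/M/I on L2; bus (none); mem=18
  op15 P2: store L2 := 47 → I/I/M/I on L2; bus (none); mem=18
  op16 P2: load  L2 → I/I/M/I on L2; bus (none); mem=18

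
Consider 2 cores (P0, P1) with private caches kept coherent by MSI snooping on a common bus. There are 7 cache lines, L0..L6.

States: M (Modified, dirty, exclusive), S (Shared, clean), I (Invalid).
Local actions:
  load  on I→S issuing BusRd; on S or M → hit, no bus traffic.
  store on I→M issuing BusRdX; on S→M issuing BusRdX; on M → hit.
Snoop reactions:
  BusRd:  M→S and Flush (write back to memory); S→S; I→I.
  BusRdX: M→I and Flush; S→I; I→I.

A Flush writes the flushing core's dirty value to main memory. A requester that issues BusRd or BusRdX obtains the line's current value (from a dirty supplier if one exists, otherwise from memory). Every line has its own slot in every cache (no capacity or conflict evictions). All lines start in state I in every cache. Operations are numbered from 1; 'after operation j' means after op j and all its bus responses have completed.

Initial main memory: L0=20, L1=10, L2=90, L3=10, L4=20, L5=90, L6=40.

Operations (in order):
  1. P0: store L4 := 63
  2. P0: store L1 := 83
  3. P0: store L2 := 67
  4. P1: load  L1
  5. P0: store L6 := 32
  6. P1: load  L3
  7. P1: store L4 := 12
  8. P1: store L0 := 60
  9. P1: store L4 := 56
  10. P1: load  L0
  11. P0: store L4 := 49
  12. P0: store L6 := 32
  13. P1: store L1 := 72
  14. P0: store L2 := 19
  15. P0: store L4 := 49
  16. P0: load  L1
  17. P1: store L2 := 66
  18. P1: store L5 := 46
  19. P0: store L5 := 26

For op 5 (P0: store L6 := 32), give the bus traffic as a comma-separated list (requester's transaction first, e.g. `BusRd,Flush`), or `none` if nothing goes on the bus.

step 1: P0: store L4 := 63  ⟶  MI  (L4)  txn=BusRdX  M[L4]=20
step 2: P0: store L1 := 83  ⟶  MI  (L1)  txn=BusRdX  M[L1]=10
step 3: P0: store L2 := 67  ⟶  MI  (L2)  txn=BusRdX  M[L2]=90
step 4: P1: load  L1  ⟶  SS  (L1)  txn=BusRd+Flush  M[L1]=83
step 5: P0: store L6 := 32  ⟶  MI  (L6)  txn=BusRdX  M[L6]=40
step 6: P1: load  L3  ⟶  IS  (L3)  txn=BusRd  M[L3]=10
step 7: P1: store L4 := 12  ⟶  IM  (L4)  txn=BusRdX+Flush  M[L4]=63
step 8: P1: store L0 := 60  ⟶  IM  (L0)  txn=BusRdX  M[L0]=20
step 9: P1: store L4 := 56  ⟶  IM  (L4)  txn=∅  M[L4]=63
step 10: P1: load  L0  ⟶  IM  (L0)  txn=∅  M[L0]=20
step 11: P0: store L4 := 49  ⟶  MI  (L4)  txn=BusRdX+Flush  M[L4]=56
step 12: P0: store L6 := 32  ⟶  MI  (L6)  txn=∅  M[L6]=40
step 13: P1: store L1 := 72  ⟶  IM  (L1)  txn=BusRdX  M[L1]=83
step 14: P0: store L2 := 19  ⟶  MI  (L2)  txn=∅  M[L2]=90
step 15: P0: store L4 := 49  ⟶  MI  (L4)  txn=∅  M[L4]=56
step 16: P0: load  L1  ⟶  SS  (L1)  txn=BusRd+Flush  M[L1]=72
step 17: P1: store L2 := 66  ⟶  IM  (L2)  txn=BusRdX+Flush  M[L2]=19
step 18: P1: store L5 := 46  ⟶  IM  (L5)  txn=BusRdX  M[L5]=90
step 19: P0: store L5 := 26  ⟶  MI  (L5)  txn=BusRdX+Flush  M[L5]=46

bus = BusRdX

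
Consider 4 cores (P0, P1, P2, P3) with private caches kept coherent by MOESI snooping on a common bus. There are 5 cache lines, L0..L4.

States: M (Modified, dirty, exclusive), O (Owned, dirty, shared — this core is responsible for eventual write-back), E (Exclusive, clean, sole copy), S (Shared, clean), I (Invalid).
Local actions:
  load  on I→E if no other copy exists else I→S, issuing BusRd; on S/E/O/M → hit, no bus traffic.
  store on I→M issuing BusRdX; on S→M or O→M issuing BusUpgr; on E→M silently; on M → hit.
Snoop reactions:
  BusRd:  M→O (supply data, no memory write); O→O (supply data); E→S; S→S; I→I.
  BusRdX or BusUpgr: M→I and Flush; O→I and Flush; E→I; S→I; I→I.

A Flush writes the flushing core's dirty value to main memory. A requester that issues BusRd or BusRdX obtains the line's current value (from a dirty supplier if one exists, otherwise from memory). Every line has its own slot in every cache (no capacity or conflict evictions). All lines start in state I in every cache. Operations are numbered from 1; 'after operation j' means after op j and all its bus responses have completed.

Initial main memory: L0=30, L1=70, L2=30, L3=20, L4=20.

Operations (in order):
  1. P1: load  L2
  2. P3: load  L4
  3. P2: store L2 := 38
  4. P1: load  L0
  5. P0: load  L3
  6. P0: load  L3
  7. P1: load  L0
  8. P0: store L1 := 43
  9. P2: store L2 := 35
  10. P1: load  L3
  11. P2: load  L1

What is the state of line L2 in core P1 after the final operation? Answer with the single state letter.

[1] P1: load  L2 | P0:I, P1:E(30), P2:I, P3:I | bus: BusRd
[2] P3: load  L4 | P0:I, P1:I, P2:I, P3:E(20) | bus: BusRd
[3] P2: store L2 := 38 | P0:I, P1:I, P2:M(38), P3:I | bus: BusRdX
[4] P1: load  L0 | P0:I, P1:E(30), P2:I, P3:I | bus: BusRd
[5] P0: load  L3 | P0:E(20), P1:I, P2:I, P3:I | bus: BusRd
[6] P0: load  L3 | P0:E(20), P1:I, P2:I, P3:I | bus: none
[7] P1: load  L0 | P0:I, P1:E(30), P2:I, P3:I | bus: none
[8] P0: store L1 := 43 | P0:M(43), P1:I, P2:I, P3:I | bus: BusRdX
[9] P2: store L2 := 35 | P0:I, P1:I, P2:M(35), P3:I | bus: none
[10] P1: load  L3 | P0:S(20), P1:S(20), P2:I, P3:I | bus: BusRd
[11] P2: load  L1 | P0:O(43), P1:I, P2:S(43), P3:I | bus: BusRd

state = I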